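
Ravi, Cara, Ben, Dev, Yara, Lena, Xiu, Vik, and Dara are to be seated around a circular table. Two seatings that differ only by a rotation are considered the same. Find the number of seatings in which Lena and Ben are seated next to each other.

10080

Treat {Lena, Ben} as one unit (2 internal orders) and seat the resulting 8 units around the table: (7)! circular arrangements.
So 2 × (7)! = 2 × 5040 = 10080.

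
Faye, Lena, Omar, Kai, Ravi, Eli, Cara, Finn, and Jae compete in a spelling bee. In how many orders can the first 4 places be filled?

3024

There are 9 choices for 1st place, 8 for 2nd, and so on down to 6 for position 4.
That gives 9 × 8 × 7 × 6 = 3024.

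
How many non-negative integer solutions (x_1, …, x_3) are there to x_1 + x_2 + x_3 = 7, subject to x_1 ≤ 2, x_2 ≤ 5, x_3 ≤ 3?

9

By stars and bars, unrestricted non-negative solutions to x_1+…+x_3 = 7 number C(7+2,2) = 36.
Subtract solutions that violate a single cap (substitute x_i' = x_i − (cap_i+1)): x_1 ≥ 3 gives C(6,2) = 15; x_2 ≥ 6 gives C(3,2) = 3; x_3 ≥ 4 gives C(5,2) = 10. Together 28.
Add back pairs where two caps are both exceeded: 0 + 1 + 0 = 1.
By inclusion–exclusion the count is 36 − 28 + 1 = 9.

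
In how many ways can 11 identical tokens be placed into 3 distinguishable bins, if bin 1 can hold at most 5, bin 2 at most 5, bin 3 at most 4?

By stars and bars, unrestricted non-negative solutions to x_1+…+x_3 = 11 number C(11+2,2) = 78.
Subtract solutions that violate a single cap (substitute x_i' = x_i − (cap_i+1)): x_1 ≥ 6 gives C(7,2) = 21; x_2 ≥ 6 gives C(7,2) = 21; x_3 ≥ 5 gives C(8,2) = 28. Together 70.
Add back pairs where two caps are both exceeded: 0 + 1 + 1 = 2.
By inclusion–exclusion the count is 78 − 70 + 2 = 10.

10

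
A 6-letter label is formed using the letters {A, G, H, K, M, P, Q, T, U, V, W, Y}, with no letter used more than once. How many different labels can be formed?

665280

This is a permutation of 6 out of 12: P(12,6) = 12!/6!.
12 × 11 × 10 × 9 × 8 × 7 = 665280.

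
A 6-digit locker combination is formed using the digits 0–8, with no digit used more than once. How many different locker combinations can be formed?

With no repetition, fill the 6 digits in order: 9 choices, then 8, down to 4.
9 × 8 × 7 × 6 × 5 × 4 = 60480.

60480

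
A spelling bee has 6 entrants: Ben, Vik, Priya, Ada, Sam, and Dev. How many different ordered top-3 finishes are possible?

120

This is an ordered selection of 3 from 6: P(6,3).
That gives 6 × 5 × 4 = 120.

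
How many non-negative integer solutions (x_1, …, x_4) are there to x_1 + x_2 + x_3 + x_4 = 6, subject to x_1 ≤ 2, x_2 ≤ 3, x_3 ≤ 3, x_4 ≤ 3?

34

Ignoring the caps, the number of non-negative solutions to x_1+…+x_4 = 6 is C(9,3) = 84.
Subtract solutions that violate a single cap (substitute x_i' = x_i − (cap_i+1)): x_1 ≥ 3 gives C(6,3) = 20; x_2 ≥ 4 gives C(5,3) = 10; x_3 ≥ 4 gives C(5,3) = 10; x_4 ≥ 4 gives C(5,3) = 10. Together 50.
No two caps can be exceeded simultaneously, so the pair terms are all 0.
By inclusion–exclusion the count is 84 − 50 + 0 = 34.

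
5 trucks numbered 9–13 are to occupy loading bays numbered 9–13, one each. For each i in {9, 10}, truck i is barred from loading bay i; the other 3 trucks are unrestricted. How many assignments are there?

Let Aᵢ (for i ∈ {9, 10}) be the placements that put truck i in its forbidden loading bay. Any j of these fix j positions, leaving (5−j)! ways to fill the rest, and there are C(2,j) ways to pick which j.
By inclusion–exclusion, the number of valid placements is Σ_{j=0}^{2} (−1)^j C(2,j)·(5−j)!.
Computing: 120 − 48 + 6 = 78.

78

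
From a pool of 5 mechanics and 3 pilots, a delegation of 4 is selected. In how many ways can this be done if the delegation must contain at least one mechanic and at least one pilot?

With no constraint there are C(8,4) = 70 possible selections.
Subtract selections that omit an entire group: no mechanics → C(3,4) = 0; no pilots → C(5,4) = 5.
Both groups omitted at once is impossible, so 70 − 5 = 65.

65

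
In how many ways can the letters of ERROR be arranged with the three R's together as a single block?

6

Treat the 3 copies of R as a single block. The multiset to arrange is then {RRR, E, O}, 3 items in all.
All 3 items are distinct, so there are (3)! = 6 arrangements.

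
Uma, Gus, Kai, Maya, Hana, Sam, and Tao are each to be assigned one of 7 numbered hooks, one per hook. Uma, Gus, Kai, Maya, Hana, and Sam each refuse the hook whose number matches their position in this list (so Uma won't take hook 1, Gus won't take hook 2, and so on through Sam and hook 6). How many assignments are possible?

Let Aᵢ (for 1 ≤ i ≤ 6) be the placements that put person i in their forbidden hook. Any j of these fix j positions, leaving (7−j)! ways to fill the rest, and there are C(6,j) ways to pick which j.
By inclusion–exclusion, the number of valid placements is Σ_{j=0}^{6} (−1)^j C(6,j)·(7−j)!.
Computing: 5040 − 4320 + 1800 − 480 + 90 − 12 + 1 = 2119.

2119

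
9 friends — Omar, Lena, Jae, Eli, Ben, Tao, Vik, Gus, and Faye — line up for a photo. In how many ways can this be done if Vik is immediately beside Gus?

Place the 7 others and the Vik-Gus pair as 8 objects in a line; the pair has 2 internal arrangements.
So the count is 2·(8)! = 80640.

80640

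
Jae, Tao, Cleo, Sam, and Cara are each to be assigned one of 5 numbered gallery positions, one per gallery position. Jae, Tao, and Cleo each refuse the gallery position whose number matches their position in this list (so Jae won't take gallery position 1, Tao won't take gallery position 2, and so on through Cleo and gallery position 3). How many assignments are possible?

64

Let Aᵢ (for i ∈ {1, 2, 3}) be the placements that put person i in their forbidden gallery position. Any j of these fix j positions, leaving (5−j)! ways to fill the rest, and there are C(3,j) ways to pick which j.
By inclusion–exclusion, the number of valid placements is Σ_{j=0}^{3} (−1)^j C(3,j)·(5−j)!.
Computing: 120 − 72 + 18 − 2 = 64.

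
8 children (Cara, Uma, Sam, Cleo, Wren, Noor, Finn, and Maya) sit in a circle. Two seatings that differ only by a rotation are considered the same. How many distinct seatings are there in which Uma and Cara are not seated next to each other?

Without the restriction there are (7)! = 5040 seatings.
Seatings with Uma beside Cara: treat them as a block with 2 internal orders, giving 2 × (6)! = 1440.
Subtracting, 5040 − 1440 = 3600.

3600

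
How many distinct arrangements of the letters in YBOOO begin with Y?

4

Fix Y in the first position and arrange the remaining 4 letters.
Those 4 letters have O appearing 3 times, giving (4)!/(3!) = 4.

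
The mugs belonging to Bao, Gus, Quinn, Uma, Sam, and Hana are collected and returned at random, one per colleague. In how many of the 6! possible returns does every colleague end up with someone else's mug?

265

This is the derangement count D_6: permutations of 6 items with no fixed point.
By inclusion–exclusion this is Σ_{j=0}^{6} (−1)^j C(6,j)·(6−j)!.
Computing: 720 − 720 + 360 − 120 + 30 − 6 + 1 = 265.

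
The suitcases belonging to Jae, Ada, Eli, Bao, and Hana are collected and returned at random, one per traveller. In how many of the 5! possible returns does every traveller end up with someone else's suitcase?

Count assignments avoiding every fixed point. For any j of the 5 travellers fixed to their own suitcase, the other 5−j can be arranged in (5−j)! ways.
By inclusion–exclusion this is Σ_{j=0}^{5} (−1)^j C(5,j)·(5−j)!.
Computing: 120 − 120 + 60 − 20 + 5 − 1 = 44.

44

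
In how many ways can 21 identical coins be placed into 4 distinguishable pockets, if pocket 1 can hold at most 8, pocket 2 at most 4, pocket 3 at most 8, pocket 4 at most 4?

20

Ignoring the caps, the number of non-negative solutions to x_1+…+x_4 = 21 is C(24,3) = 2024.
Subtract solutions that violate a single cap (substitute x_i' = x_i − (cap_i+1)): x_1 ≥ 9 gives C(15,3) = 455; x_2 ≥ 5 gives C(19,3) = 969; x_3 ≥ 9 gives C(15,3) = 455; x_4 ≥ 5 gives C(19,3) = 969. Together 2848.
Add back pairs where two caps are both exceeded: 120 + 20 + 120 + 120 + 364 + 120 = 864.
Subtract triples: 0 + 10 + 0 + 10 = 20.
By inclusion–exclusion the count is 2024 − 2848 + 864 − 20 = 20.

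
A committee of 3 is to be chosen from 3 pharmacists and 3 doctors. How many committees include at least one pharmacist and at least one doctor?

Unrestricted: C(6,3) = 20 ways to pick any 3 of the 6.
Selections missing a whole group: no pharmacists → C(3,3) = 1; no doctors → C(3,3) = 1.
Both groups omitted at once is impossible, so 20 − 2 = 18.

18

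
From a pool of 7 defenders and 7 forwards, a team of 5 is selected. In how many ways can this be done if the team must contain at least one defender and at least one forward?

Total 5-person selections from all 14: C(14,5) = 2002.
Subtract selections that omit an entire group: no defenders → C(7,5) = 21; no forwards → C(7,5) = 21.
Both groups omitted at once is impossible, so 2002 − 42 = 1960.

1960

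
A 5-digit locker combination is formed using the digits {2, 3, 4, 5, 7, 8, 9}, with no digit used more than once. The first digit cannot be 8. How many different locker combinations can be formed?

The first digit has 7−1 = 6 choices (anything except 8).
The remaining 4 digits are filled from the other 6 symbols without repetition: 6 × 5 × 4 × 3 = 360.
Total: 6 × 360 = 2160.

2160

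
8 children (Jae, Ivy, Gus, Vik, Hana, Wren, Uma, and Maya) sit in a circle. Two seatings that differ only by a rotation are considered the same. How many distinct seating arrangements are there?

5040

Fix one person's seat to break rotational symmetry; the remaining 7 people can be arranged in (7)! = 5040 ways.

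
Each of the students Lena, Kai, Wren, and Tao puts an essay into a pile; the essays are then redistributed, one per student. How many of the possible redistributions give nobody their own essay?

9

Count assignments avoiding every fixed point. For any j of the 4 students fixed to their own essay, the other 4−j can be arranged in (4−j)! ways.
By inclusion–exclusion this is Σ_{j=0}^{4} (−1)^j C(4,j)·(4−j)!.
Computing: 24 − 24 + 12 − 4 + 1 = 9.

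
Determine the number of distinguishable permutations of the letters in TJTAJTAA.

560

The 8 letters of TJTAJTAA have repeats: A appearing 3 times, J appearing twice, and T appearing 3 times.
Dividing 8! = 40320 by 3!·3!·2! = 72 for the repeated letters gives 560.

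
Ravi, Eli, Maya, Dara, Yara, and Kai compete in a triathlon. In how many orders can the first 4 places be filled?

There are 6 choices for 1st place, 5 for 2nd, and so on down to 3 for position 4.
That gives 6 × 5 × 4 × 3 = 360.

360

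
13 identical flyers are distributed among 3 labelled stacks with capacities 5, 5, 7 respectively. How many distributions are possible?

Ignoring the caps, the number of non-negative solutions to x_1+…+x_3 = 13 is C(15,2) = 105.
Subtract solutions that violate a single cap (substitute x_i' = x_i − (cap_i+1)): x_1 ≥ 6 gives C(9,2) = 36; x_2 ≥ 6 gives C(9,2) = 36; x_3 ≥ 8 gives C(7,2) = 21. Together 93.
Add back pairs where two caps are both exceeded: 3 + 0 + 0 = 3.
By inclusion–exclusion the count is 105 − 93 + 3 = 15.

15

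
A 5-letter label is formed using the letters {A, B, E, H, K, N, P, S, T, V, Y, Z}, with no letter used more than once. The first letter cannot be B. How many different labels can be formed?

The first letter has 12−1 = 11 choices (anything except B).
The remaining 4 letters are filled from the other 11 symbols without repetition: 11 × 10 × 9 × 8 = 7920.
Total: 11 × 7920 = 87120.

87120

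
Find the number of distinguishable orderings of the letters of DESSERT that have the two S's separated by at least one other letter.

There are 7!/(2!·2!) = 1260 arrangements of DESSERT in total.
Arrangements with the S's together: treat SS as one letter, giving (6)!/(2!) = 360.
Subtracting, 1260 − 360 = 900 arrangements keep the S's apart.

900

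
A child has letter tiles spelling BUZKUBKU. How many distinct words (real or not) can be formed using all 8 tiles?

BUZKUBKU has 8 letters with B appearing twice, K appearing twice, and U appearing 3 times.
So there are 8! / (3!·2!·2!) = 1680 distinguishable arrangements.

1680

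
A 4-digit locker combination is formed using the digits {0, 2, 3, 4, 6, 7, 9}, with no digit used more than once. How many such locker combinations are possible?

This is a permutation of 4 out of 7: P(7,4) = 7!/3!.
7 × 6 × 5 × 4 = 840.

840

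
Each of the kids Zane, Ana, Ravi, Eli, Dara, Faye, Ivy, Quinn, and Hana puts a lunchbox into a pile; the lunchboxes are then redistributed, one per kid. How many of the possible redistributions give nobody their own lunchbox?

This is the derangement count D_9: permutations of 9 items with no fixed point.
By inclusion–exclusion this is Σ_{j=0}^{9} (−1)^j C(9,j)·(9−j)!.
Computing: 362880 − 362880 + 181440 − 60480 + 15120 − 3024 + 504 − 72 + 9 − 1 = 133496.

133496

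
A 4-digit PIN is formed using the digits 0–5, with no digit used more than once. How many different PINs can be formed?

Choose and order 4 of the 6 symbols: the first digit has 6 options, the next 5, then 4, 3.
That product is 6 × 5 × 4 × 3 = 360.

360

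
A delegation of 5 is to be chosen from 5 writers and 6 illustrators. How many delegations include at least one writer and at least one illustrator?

455

With no constraint there are C(11,5) = 462 possible selections.
Subtract selections that omit an entire group: no writers → C(6,5) = 6; no illustrators → C(5,5) = 1.
Both groups omitted at once is impossible, so 462 − 7 = 455.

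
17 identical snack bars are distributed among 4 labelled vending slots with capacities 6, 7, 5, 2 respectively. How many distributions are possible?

19

By stars and bars, unrestricted non-negative solutions to x_1+…+x_4 = 17 number C(17+3,3) = 1140.
Subtract solutions that violate a single cap (substitute x_i' = x_i − (cap_i+1)): x_1 ≥ 7 gives C(13,3) = 286; x_2 ≥ 8 gives C(12,3) = 220; x_3 ≥ 6 gives C(14,3) = 364; x_4 ≥ 3 gives C(17,3) = 680. Together 1550.
Add back pairs where two caps are both exceeded: 10 + 35 + 120 + 20 + 84 + 165 = 434.
Subtract triples: 0 + 0 + 4 + 1 = 5.
By inclusion–exclusion the count is 1140 − 1550 + 434 − 5 = 19.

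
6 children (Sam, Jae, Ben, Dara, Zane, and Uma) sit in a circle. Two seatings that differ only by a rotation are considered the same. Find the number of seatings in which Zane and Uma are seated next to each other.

Treat {Zane, Uma} as one unit (2 internal orders) and seat the resulting 5 units around the table: (4)! circular arrangements.
So 2 × (4)! = 2 × 24 = 48.

48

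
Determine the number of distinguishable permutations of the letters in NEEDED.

60

NEEDED has 6 letters with D appearing twice and E appearing 3 times.
Dividing 6! = 720 by 3!·2! = 12 for the repeated letters gives 60.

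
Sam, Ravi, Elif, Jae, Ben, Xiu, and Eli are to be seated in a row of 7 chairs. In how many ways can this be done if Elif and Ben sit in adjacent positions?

1440

Place the 5 others and the Elif-Ben pair as 6 objects in a line; the pair has 2 internal arrangements.
That gives 2 × 6! = 2 × 720 = 1440.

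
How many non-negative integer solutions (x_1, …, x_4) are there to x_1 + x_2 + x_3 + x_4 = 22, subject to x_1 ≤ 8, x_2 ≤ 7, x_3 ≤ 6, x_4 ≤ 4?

20

By stars and bars, unrestricted non-negative solutions to x_1+…+x_4 = 22 number C(22+3,3) = 2300.
Subtract solutions that violate a single cap (substitute x_i' = x_i − (cap_i+1)): x_1 ≥ 9 gives C(16,3) = 560; x_2 ≥ 8 gives C(17,3) = 680; x_3 ≥ 7 gives C(18,3) = 816; x_4 ≥ 5 gives C(20,3) = 1140. Together 3196.
Add back pairs where two caps are both exceeded: 56 + 84 + 165 + 120 + 220 + 286 = 931.
Subtract triples: 0 + 1 + 4 + 10 = 15.
By inclusion–exclusion the count is 2300 − 3196 + 931 − 15 = 20.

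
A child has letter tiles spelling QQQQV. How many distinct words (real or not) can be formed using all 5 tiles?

QQQQV has 5 letters with Q appearing 4 times.
The number of distinct arrangements is 5!/(4!) = 120/24 = 5.

5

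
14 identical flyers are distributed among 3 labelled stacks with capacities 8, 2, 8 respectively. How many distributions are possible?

By stars and bars, unrestricted non-negative solutions to x_1+…+x_3 = 14 number C(14+2,2) = 120.
Subtract solutions that violate a single cap (substitute x_i' = x_i − (cap_i+1)): x_1 ≥ 9 gives C(7,2) = 21; x_2 ≥ 3 gives C(13,2) = 78; x_3 ≥ 9 gives C(7,2) = 21. Together 120.
Add back pairs where two caps are both exceeded: 6 + 0 + 6 = 12.
By inclusion–exclusion the count is 120 − 120 + 12 = 12.

12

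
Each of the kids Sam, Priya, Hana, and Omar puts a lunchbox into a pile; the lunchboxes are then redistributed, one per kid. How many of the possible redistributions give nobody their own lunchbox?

This is the derangement count D_4: permutations of 4 items with no fixed point.
By inclusion–exclusion this is Σ_{j=0}^{4} (−1)^j C(4,j)·(4−j)!.
Computing: 24 − 24 + 12 − 4 + 1 = 9.

9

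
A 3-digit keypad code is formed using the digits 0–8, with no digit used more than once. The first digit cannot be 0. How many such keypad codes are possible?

448

The first digit has 9−1 = 8 choices (anything except 0).
The remaining 2 digits are filled from the other 8 symbols without repetition: 8 × 7 = 56.
Total: 8 × 56 = 448.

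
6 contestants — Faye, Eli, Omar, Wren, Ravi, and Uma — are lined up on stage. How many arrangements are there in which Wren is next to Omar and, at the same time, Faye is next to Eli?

96

Treat {Wren,Omar} as one block (2 orders) and {Faye,Eli} as another (2 orders).
That leaves 4 units to arrange: 2 × 2 × 4! = 4 × 24 = 96.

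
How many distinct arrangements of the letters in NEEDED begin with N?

Fix N in the first position and arrange the remaining 5 letters.
Those 5 letters have D appearing twice and E appearing 3 times, giving (5)!/(3!·2!) = 10.

10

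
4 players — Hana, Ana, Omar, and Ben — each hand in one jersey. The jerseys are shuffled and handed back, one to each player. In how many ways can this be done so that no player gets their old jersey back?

9

This is the derangement count D_4: permutations of 4 items with no fixed point.
By inclusion–exclusion this is Σ_{j=0}^{4} (−1)^j C(4,j)·(4−j)!.
Computing: 24 − 24 + 12 − 4 + 1 = 9.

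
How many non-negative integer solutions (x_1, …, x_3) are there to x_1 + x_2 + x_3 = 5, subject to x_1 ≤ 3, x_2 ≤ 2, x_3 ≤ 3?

9

Ignoring the caps, the number of non-negative solutions to x_1+…+x_3 = 5 is C(7,2) = 21.
Subtract solutions that violate a single cap (substitute x_i' = x_i − (cap_i+1)): x_1 ≥ 4 gives C(3,2) = 3; x_2 ≥ 3 gives C(4,2) = 6; x_3 ≥ 4 gives C(3,2) = 3. Together 12.
No two caps can be exceeded simultaneously, so the pair terms are all 0.
By inclusion–exclusion the count is 21 − 12 + 0 = 9.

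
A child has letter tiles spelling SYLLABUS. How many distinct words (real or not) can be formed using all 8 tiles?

SYLLABUS has 8 letters with L appearing twice and S appearing twice.
The number of distinct arrangements is 8!/(2!·2!) = 40320/4 = 10080.

10080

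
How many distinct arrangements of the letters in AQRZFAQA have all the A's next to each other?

Treat the 3 copies of A as a single block. The multiset to arrange is then {AAA, F, Q, Q, R, Z}, 6 items in all.
That gives (6)!/(2!) = 360 arrangements.

360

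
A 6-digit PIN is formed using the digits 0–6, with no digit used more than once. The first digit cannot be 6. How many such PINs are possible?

The first digit has 7−1 = 6 choices (anything except 6).
The remaining 5 digits are filled from the other 6 symbols without repetition: 6 × 5 × 4 × 3 × 2 = 720.
Total: 6 × 720 = 4320.

4320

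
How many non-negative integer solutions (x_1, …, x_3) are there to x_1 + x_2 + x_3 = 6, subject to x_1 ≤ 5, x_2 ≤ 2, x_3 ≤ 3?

Without the upper bounds there are C(8,2) = 28 ways to split 6 among 3 variables.
Subtract solutions that violate a single cap (substitute x_i' = x_i − (cap_i+1)): x_1 ≥ 6 gives C(2,2) = 1; x_2 ≥ 3 gives C(5,2) = 10; x_3 ≥ 4 gives C(4,2) = 6. Together 17.
No two caps can be exceeded simultaneously, so the pair terms are all 0.
By inclusion–exclusion the count is 28 − 17 + 0 = 11.

11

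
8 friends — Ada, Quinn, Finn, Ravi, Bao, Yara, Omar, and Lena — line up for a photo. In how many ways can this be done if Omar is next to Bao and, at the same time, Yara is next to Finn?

Treat {Omar,Bao} as one block (2 orders) and {Yara,Finn} as another (2 orders).
That leaves 6 units to arrange: 2 × 2 × 6! = 4 × 720 = 2880.

2880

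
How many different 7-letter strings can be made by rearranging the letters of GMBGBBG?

140

Letter multiplicities in GMBGBBG: B×3, G×3, M×1.
So there are 7! / (3!·3!) = 140 distinguishable arrangements.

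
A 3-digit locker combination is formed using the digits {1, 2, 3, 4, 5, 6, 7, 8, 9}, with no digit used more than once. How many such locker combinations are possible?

504

Choose and order 3 of the 9 symbols: the first digit has 9 options, the next 8, then 7.
9 × 8 × 7 = 504.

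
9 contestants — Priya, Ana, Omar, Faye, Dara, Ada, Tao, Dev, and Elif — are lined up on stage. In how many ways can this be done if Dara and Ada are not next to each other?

282240

Of the 9! = 362880 arrangements, those with Dara and Ada adjacent number 2 × 8! = 80640 (treat the pair as a block with 2 internal orders).
So 362880 − 80640 = 282240 arrangements keep them apart.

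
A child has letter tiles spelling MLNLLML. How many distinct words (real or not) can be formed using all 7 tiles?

MLNLLML has 7 letters with L appearing 4 times and M appearing twice.
The number of distinct arrangements is 7!/(4!·2!) = 5040/48 = 105.

105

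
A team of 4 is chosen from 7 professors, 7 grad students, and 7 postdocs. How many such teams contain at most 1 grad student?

Split by how many grad students are chosen (0 through 1).
Sum: C(7,0)·C(14,4) + C(7,1)·C(14,3) = 1001 + 2548 = 3549.

3549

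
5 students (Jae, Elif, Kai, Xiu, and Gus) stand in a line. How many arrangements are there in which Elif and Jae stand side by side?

Place the 3 others and the Elif-Jae pair as 4 objects in a line; the pair has 2 internal arrangements.
That gives 2 × 4! = 2 × 24 = 48.

48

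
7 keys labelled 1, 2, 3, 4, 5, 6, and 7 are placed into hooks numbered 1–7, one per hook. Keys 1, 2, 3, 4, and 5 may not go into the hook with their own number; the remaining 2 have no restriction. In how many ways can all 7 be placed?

Let Aᵢ (for 1 ≤ i ≤ 5) be the placements that put key i in its forbidden hook. Any j of these fix j positions, leaving (7−j)! ways to fill the rest, and there are C(5,j) ways to pick which j.
By inclusion–exclusion, the number of valid placements is Σ_{j=0}^{5} (−1)^j C(5,j)·(7−j)!.
Computing: 5040 − 3600 + 1200 − 240 + 30 − 2 = 2428.

2428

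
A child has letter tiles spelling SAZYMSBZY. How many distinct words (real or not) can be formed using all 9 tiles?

Letter multiplicities in SAZYMSBZY: A×1, B×1, M×1, S×2, Y×2, Z×2.
Dividing 9! = 362880 by 2!·2!·2! = 8 for the repeated letters gives 45360.

45360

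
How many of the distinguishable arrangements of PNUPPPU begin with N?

With the first slot taken by N, it remains to arrange the other 6 letters (PUPPPU).
Those 6 letters have P appearing 4 times and U appearing twice, giving (6)!/(4!·2!) = 15.

15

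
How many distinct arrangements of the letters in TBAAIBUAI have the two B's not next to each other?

Total arrangements of TBAAIBUAI: 9!/(3!·2!·2!) = 15120.
If the two B's are adjacent, glue them into one block, leaving 8 items to arrange: (8)!/(3!·2!) = 3360 ways.
Hence 15120 − 3360 = 11760.

11760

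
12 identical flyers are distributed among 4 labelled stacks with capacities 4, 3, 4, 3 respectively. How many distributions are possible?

Ignoring the caps, the number of non-negative solutions to x_1+…+x_4 = 12 is C(15,3) = 455.
Subtract solutions that violate a single cap (substitute x_i' = x_i − (cap_i+1)): x_1 ≥ 5 gives C(10,3) = 120; x_2 ≥ 4 gives C(11,3) = 165; x_3 ≥ 5 gives C(10,3) = 120; x_4 ≥ 4 gives C(11,3) = 165. Together 570.
Add back pairs where two caps are both exceeded: 20 + 10 + 20 + 20 + 35 + 20 = 125.
By inclusion–exclusion the count is 455 − 570 + 125 = 10.

10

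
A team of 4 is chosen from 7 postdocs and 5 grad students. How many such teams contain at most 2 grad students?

Split by how many grad students are chosen (0 through 2).
Sum: C(5,0)·C(7,4) + C(5,1)·C(7,3) + C(5,2)·C(7,2) = 35 + 175 + 210 = 420.

420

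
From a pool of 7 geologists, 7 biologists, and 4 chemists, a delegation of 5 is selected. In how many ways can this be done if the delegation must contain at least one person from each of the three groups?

5684

With no constraint there are C(18,5) = 8568 possible selections.
Subtract selections that omit an entire group: no geologists → C(11,5) = 462; no biologists → C(11,5) = 462; no chemists → C(14,5) = 2002.
Add back selections omitting two groups (i.e. drawn from a single group): C(7,5) + C(7,5) + C(4,5) = 42.
By inclusion–exclusion: 8568 − 2926 + 42 = 5684.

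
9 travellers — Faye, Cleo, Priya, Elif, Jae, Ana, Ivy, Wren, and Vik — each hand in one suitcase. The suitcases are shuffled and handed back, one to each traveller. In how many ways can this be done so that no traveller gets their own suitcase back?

Let Aᵢ be the assignments in which traveller i gets their own suitcase. We want the size of the complement of A₁∪…∪A_9.
By inclusion–exclusion this is Σ_{j=0}^{9} (−1)^j C(9,j)·(9−j)!.
Computing: 362880 − 362880 + 181440 − 60480 + 15120 − 3024 + 504 − 72 + 9 − 1 = 133496.

133496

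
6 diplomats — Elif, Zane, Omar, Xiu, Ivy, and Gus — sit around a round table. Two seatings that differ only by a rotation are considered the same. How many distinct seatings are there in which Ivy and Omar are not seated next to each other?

Without the restriction there are (5)! = 120 seatings.
Seatings with Ivy beside Omar: treat them as a block with 2 internal orders, giving 2 × (4)! = 48.
Subtracting, 120 − 48 = 72.

72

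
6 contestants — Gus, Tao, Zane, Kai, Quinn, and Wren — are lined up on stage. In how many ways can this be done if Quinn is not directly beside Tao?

480

There are 6! = 720 arrangements in all. If Quinn and Tao are adjacent, merging them into one block gives 2·(5)! = 240 arrangements.
So 720 − 240 = 480 arrangements keep them apart.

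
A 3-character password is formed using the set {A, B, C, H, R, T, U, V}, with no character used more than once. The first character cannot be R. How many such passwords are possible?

The first character has 8−1 = 7 choices (anything except R).
The remaining 2 characters are filled from the other 7 symbols without repetition: 7 × 6 = 42.
Total: 7 × 42 = 294.

294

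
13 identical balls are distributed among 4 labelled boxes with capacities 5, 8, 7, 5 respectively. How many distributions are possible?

233

By stars and bars, unrestricted non-negative solutions to x_1+…+x_4 = 13 number C(13+3,3) = 560.
Subtract solutions that violate a single cap (substitute x_i' = x_i − (cap_i+1)): x_1 ≥ 6 gives C(10,3) = 120; x_2 ≥ 9 gives C(7,3) = 35; x_3 ≥ 8 gives C(8,3) = 56; x_4 ≥ 6 gives C(10,3) = 120. Together 331.
Add back pairs where two caps are both exceeded: 0 + 0 + 4 + 0 + 0 + 0 = 4.
By inclusion–exclusion the count is 560 − 331 + 4 = 233.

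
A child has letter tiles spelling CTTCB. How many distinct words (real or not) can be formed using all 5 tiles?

30

CTTCB has 5 letters with C appearing twice and T appearing twice.
Dividing 5! = 120 by 2!·2! = 4 for the repeated letters gives 30.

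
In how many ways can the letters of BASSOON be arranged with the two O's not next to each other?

Total arrangements of BASSOON: 7!/(2!·2!) = 1260.
If the two O's are adjacent, glue them into one block, leaving 6 items to arrange: (6)!/(2!) = 360 ways.
Hence 1260 − 360 = 900.

900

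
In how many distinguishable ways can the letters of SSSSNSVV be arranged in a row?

SSSSNSVV has 8 letters with S appearing 5 times and V appearing twice.
So there are 8! / (5!·2!) = 168 distinguishable arrangements.

168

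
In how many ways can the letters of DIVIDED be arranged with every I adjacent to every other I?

120

Treat the 2 copies of I as a single block. The multiset to arrange is then {II, D, D, D, E, V}, 6 items in all.
That gives (6)!/(3!) = 120 arrangements.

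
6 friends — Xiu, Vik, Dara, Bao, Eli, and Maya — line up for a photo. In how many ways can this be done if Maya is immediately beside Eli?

Place the 4 others and the Maya-Eli pair as 5 objects in a line; the pair has 2 internal arrangements.
That gives 2 × 5! = 2 × 120 = 240.

240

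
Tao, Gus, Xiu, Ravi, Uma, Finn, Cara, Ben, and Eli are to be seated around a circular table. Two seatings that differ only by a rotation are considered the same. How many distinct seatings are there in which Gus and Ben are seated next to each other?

Treat {Gus, Ben} as one unit (2 internal orders) and seat the resulting 8 units around the table: (7)! circular arrangements.
So 2 × (7)! = 2 × 5040 = 10080.

10080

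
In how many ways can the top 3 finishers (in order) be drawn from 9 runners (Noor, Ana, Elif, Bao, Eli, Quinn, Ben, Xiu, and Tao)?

This is an ordered selection of 3 from 9: P(9,3).
That gives 9 × 8 × 7 = 504.

504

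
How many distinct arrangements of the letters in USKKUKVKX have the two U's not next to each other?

There are 9!/(4!·2!) = 7560 arrangements of USKKUKVKX in total.
Arrangements with the U's together: treat UU as one letter, giving (8)!/(4!) = 1680.
Subtracting, 7560 − 1680 = 5880 arrangements keep the U's apart.

5880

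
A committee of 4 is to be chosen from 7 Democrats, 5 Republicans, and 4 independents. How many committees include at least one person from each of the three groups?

With no constraint there are C(16,4) = 1820 possible selections.
Subtract selections that omit an entire group: no Democrats → C(9,4) = 126; no Republicans → C(11,4) = 330; no independents → C(12,4) = 495.
Add back selections omitting two groups (i.e. drawn from a single group): C(7,4) + C(5,4) + C(4,4) = 41.
By inclusion–exclusion: 1820 − 951 + 41 = 910.

910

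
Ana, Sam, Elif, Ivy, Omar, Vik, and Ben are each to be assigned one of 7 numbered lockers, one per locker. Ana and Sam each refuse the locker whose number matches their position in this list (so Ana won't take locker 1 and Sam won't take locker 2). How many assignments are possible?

3720

Let Aᵢ (for i ∈ {1, 2}) be the placements that put person i in their forbidden locker. Any j of these fix j positions, leaving (7−j)! ways to fill the rest, and there are C(2,j) ways to pick which j.
By inclusion–exclusion, the number of valid placements is Σ_{j=0}^{2} (−1)^j C(2,j)·(7−j)!.
Computing: 5040 − 1440 + 120 = 3720.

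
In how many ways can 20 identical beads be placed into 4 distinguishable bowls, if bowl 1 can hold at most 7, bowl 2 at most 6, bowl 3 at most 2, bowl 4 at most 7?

10

Ignoring the caps, the number of non-negative solutions to x_1+…+x_4 = 20 is C(23,3) = 1771.
Subtract solutions that violate a single cap (substitute x_i' = x_i − (cap_i+1)): x_1 ≥ 8 gives C(15,3) = 455; x_2 ≥ 7 gives C(16,3) = 560; x_3 ≥ 3 gives C(20,3) = 1140; x_4 ≥ 8 gives C(15,3) = 455. Together 2610.
Add back pairs where two caps are both exceeded: 56 + 220 + 35 + 286 + 56 + 220 = 873.
Subtract triples: 10 + 0 + 4 + 10 = 24.
By inclusion–exclusion the count is 1771 − 2610 + 873 − 24 = 10.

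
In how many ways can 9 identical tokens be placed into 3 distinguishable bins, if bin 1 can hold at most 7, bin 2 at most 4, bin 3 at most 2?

By stars and bars, unrestricted non-negative solutions to x_1+…+x_3 = 9 number C(9+2,2) = 55.
Subtract solutions that violate a single cap (substitute x_i' = x_i − (cap_i+1)): x_1 ≥ 8 gives C(3,2) = 3; x_2 ≥ 5 gives C(6,2) = 15; x_3 ≥ 3 gives C(8,2) = 28. Together 46.
Add back pairs where two caps are both exceeded: 0 + 0 + 3 = 3.
By inclusion–exclusion the count is 55 − 46 + 3 = 12.

12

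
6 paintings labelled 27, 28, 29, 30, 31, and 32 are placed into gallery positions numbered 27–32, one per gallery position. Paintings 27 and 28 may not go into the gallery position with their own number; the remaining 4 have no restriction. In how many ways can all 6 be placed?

504

Let Aᵢ (for i ∈ {27, 28}) be the placements that put painting i in its forbidden gallery position. Any j of these fix j positions, leaving (6−j)! ways to fill the rest, and there are C(2,j) ways to pick which j.
By inclusion–exclusion, the number of valid placements is Σ_{j=0}^{2} (−1)^j C(2,j)·(6−j)!.
Computing: 720 − 240 + 24 = 504.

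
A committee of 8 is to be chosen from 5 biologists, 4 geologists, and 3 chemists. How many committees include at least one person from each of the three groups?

With no constraint there are C(12,8) = 495 possible selections.
Selections missing a whole group: no biologists → C(7,8) = 0; no geologists → C(8,8) = 1; no chemists → C(9,8) = 9.
Add back selections omitting two groups (i.e. drawn from a single group): C(5,8) + C(4,8) + C(3,8) = 0.
By inclusion–exclusion: 495 − 10 + 0 = 485.

485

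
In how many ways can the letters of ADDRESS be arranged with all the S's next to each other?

360

Treat the 2 copies of S as a single block. The multiset to arrange is then {SS, A, D, D, E, R}, 6 items in all.
That gives (6)!/(2!) = 360 arrangements.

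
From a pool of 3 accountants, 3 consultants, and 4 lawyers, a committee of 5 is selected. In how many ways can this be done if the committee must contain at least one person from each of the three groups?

With no constraint there are C(10,5) = 252 possible selections.
Subtract selections that omit an entire group: no accountants → C(7,5) = 21; no consultants → C(7,5) = 21; no lawyers → C(6,5) = 6.
Add back selections omitting two groups (i.e. drawn from a single group): C(3,5) + C(3,5) + C(4,5) = 0.
By inclusion–exclusion: 252 − 48 + 0 = 204.

204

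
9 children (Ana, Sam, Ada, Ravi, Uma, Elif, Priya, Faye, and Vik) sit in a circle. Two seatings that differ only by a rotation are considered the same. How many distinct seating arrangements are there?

Around a circle, 9 distinct people have 9!/9 = (8)! = 40320 rotationally distinct seatings.

40320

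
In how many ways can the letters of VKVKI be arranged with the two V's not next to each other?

There are 5!/(2!·2!) = 30 arrangements of VKVKI in total.
Arrangements with the V's together: treat VV as one letter, giving (4)!/(2!) = 12.
Hence 30 − 12 = 18.

18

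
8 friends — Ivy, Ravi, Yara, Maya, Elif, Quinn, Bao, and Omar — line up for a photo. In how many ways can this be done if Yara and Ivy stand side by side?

Treat {Yara, Ivy} as a single unit. There are 7 units to order, and the pair itself can be ordered 2 ways.
So the count is 2·(7)! = 10080.

10080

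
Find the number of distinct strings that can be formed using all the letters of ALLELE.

60

Letter multiplicities in ALLELE: A×1, E×2, L×3.
Dividing 6! = 720 by 3!·2! = 12 for the repeated letters gives 60.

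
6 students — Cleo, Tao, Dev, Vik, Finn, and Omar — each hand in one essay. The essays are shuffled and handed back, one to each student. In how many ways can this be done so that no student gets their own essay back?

265

This is the derangement count D_6: permutations of 6 items with no fixed point.
By inclusion–exclusion this is Σ_{j=0}^{6} (−1)^j C(6,j)·(6−j)!.
Computing: 720 − 720 + 360 − 120 + 30 − 6 + 1 = 265.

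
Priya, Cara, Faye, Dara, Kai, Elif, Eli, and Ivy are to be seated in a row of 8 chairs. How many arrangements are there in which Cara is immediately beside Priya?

Place the 6 others and the Cara-Priya pair as 7 objects in a line; the pair has 2 internal arrangements.
So the count is 2·(7)! = 10080.

10080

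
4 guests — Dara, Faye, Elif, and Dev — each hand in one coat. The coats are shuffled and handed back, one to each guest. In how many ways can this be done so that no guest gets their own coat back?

9

This is the derangement count D_4: permutations of 4 items with no fixed point.
By inclusion–exclusion this is Σ_{j=0}^{4} (−1)^j C(4,j)·(4−j)!.
Computing: 24 − 24 + 12 − 4 + 1 = 9.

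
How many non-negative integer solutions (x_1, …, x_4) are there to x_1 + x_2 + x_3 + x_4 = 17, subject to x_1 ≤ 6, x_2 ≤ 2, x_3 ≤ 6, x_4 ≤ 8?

Ignoring the caps, the number of non-negative solutions to x_1+…+x_4 = 17 is C(20,3) = 1140.
Subtract solutions that violate a single cap (substitute x_i' = x_i − (cap_i+1)): x_1 ≥ 7 gives C(13,3) = 286; x_2 ≥ 3 gives C(17,3) = 680; x_3 ≥ 7 gives C(13,3) = 286; x_4 ≥ 9 gives C(11,3) = 165. Together 1417.
Add back pairs where two caps are both exceeded: 120 + 20 + 4 + 120 + 56 + 4 = 324.
Subtract triples: 1 + 0 + 0 + 0 = 1.
By inclusion–exclusion the count is 1140 − 1417 + 324 − 1 = 46.

46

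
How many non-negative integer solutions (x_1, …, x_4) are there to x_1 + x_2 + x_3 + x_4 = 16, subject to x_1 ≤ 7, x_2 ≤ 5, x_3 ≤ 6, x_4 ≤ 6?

146

Without the upper bounds there are C(19,3) = 969 ways to split 16 among 4 variables.
Subtract solutions that violate a single cap (substitute x_i' = x_i − (cap_i+1)): x_1 ≥ 8 gives C(11,3) = 165; x_2 ≥ 6 gives C(13,3) = 286; x_3 ≥ 7 gives C(12,3) = 220; x_4 ≥ 7 gives C(12,3) = 220. Together 891.
Add back pairs where two caps are both exceeded: 10 + 4 + 4 + 20 + 20 + 10 = 68.
By inclusion–exclusion the count is 969 − 891 + 68 = 146.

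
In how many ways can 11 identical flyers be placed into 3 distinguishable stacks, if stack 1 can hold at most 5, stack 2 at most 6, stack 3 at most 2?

6

Ignoring the caps, the number of non-negative solutions to x_1+…+x_3 = 11 is C(13,2) = 78.
Subtract solutions that violate a single cap (substitute x_i' = x_i − (cap_i+1)): x_1 ≥ 6 gives C(7,2) = 21; x_2 ≥ 7 gives C(6,2) = 15; x_3 ≥ 3 gives C(10,2) = 45. Together 81.
Add back pairs where two caps are both exceeded: 0 + 6 + 3 = 9.
By inclusion–exclusion the count is 78 − 81 + 9 = 6.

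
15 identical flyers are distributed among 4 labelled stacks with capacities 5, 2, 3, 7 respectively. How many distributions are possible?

10

Without the upper bounds there are C(18,3) = 816 ways to split 15 among 4 stacks.
Subtract solutions that violate a single cap (substitute x_i' = x_i − (cap_i+1)): x_1 ≥ 6 gives C(12,3) = 220; x_2 ≥ 3 gives C(15,3) = 455; x_3 ≥ 4 gives C(14,3) = 364; x_4 ≥ 8 gives C(10,3) = 120. Together 1159.
Add back pairs where two caps are both exceeded: 84 + 56 + 4 + 165 + 35 + 20 = 364.
Subtract triples: 10 + 0 + 0 + 1 = 11.
By inclusion–exclusion the count is 816 − 1159 + 364 − 11 = 10.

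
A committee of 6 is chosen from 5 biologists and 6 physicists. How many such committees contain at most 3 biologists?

381

Split by how many biologists are chosen (0 through 3).
Sum: C(5,0)·C(6,6) + C(5,1)·C(6,5) + C(5,2)·C(6,4) + C(5,3)·C(6,3) = 1 + 30 + 150 + 200 = 381.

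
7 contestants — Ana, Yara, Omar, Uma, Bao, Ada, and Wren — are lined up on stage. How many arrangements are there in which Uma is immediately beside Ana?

Treat {Uma, Ana} as a single unit. There are 6 units to order, and the pair itself can be ordered 2 ways.
So the count is 2·(6)! = 1440.

1440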